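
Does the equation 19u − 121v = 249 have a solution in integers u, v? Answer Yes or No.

Yes

By Bézout, 19u − 121v = 249 has integer solutions iff gcd(19, 121) | 249.
Euclid: 121 = 6·19 + 7; 19 = 2·7 + 5; 7 = 1·5 + 2; 5 = 2·2 + 1; 2 = 2·1 + 0. gcd = 1; 249 mod 1 = 0. Yes.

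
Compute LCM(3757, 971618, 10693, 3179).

3757 = 13 · 17²; 971618 = 2 · 17² · 41²; 10693 = 17² · 37; 3179 = 11 · 17²
lcm takes max exponent of each prime: 2 · 11 · 13 · 17² · 37 · 41² = 5140830838

5140830838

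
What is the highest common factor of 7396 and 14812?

Euclid: 14812 = 2·7396 + 20; 7396 = 369·20 + 16; 20 = 1·16 + 4; 16 = 4·4 + 0. Last nonzero remainder: 4.

4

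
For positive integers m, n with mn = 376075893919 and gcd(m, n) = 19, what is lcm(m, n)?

19793468101

gcd·lcm = product, so lcm = 376075893919/19 = 19793468101.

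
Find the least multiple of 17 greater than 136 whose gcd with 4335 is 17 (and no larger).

187

4335 = 17·255. Any a with gcd(a, 4335) = 17 is a multiple of 17, say 17s, with s coprime to 255.
Need s > 136/17, so s ≥ 9. First s ≥ 9 with gcd(s, 255) = 1 is s = 11. Thus a = 17·11 = 187.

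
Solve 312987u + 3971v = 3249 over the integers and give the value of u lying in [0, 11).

1

Reduce mod 3971: 312987u ≡ 3249 (mod 3971). With g = gcd(312987, 3971) = 361 dividing 3249, divide through: 867u ≡ 9 (mod 11).
Since gcd(867, 11) = 1, u ≡ 9·(867)⁻¹ ≡ 1 (mod 11). Smallest non-negative: 1.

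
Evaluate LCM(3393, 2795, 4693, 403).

8163778545

3393 = 3² · 13 · 29; 2795 = 5 · 13 · 43; 4693 = 13 · 19²; 403 = 13 · 31
lcm takes max exponent of each prime: 3² · 5 · 13 · 19² · 29 · 31 · 43 = 8163778545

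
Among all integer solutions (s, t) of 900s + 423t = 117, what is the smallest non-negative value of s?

10

gcd(900, 423) = 9 (Euclid: 900 = 2·423 + 54; 423 = 7·54 + 45; 54 = 1·45 + 9; 45 = 5·9 + 0), and 9 | 117.
Extended Euclid: 900·(8) + 423·(-17) = 9. Scale by 13: s₀ = 104.
General solution s = s₀ + 47k; reducing mod 47 gives s = 10 (and t = -21).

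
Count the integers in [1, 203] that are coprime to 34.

96

Prime factors of 34: 2, 17. Count integers ≤ 203 divisible by none of them.
By inclusion–exclusion: 203 − ⌊203/2⌋ − ⌊203/17⌋ + ⌊203/34⌋ = 96.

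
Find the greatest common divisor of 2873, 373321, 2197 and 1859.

169

2873 = 13² · 17; 373321 = 13² · 47²; 2197 = 13³; 1859 = 11 · 13²
gcd takes min exponent of each prime: 13² = 169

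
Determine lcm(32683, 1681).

gcd first: 32683 = 19·1681 + 744; 1681 = 2·744 + 193; 744 = 3·193 + 165; 193 = 1·165 + 28; 165 = 5·28 + 25; 28 = 1·25 + 3; 25 = 8·3 + 1; 3 = 3·1 + 0 → gcd = 1
lcm = 32683·1681/gcd = 54940123/1 = 54940123

54940123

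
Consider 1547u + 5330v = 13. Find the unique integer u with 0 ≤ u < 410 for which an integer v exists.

379

Reduce mod 5330: 1547u ≡ 13 (mod 5330). With g = gcd(1547, 5330) = 13 dividing 13, divide through: 119u ≡ 1 (mod 410).
Since gcd(119, 410) = 1, u ≡ 1·(119)⁻¹ ≡ 379 (mod 410). Smallest non-negative: 379.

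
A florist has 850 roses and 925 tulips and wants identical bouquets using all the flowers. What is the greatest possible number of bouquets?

850 = 2 · 5² · 17
925 = 5² · 37
Common: 5² = 25

25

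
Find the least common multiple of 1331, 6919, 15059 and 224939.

1331 = 11³; 6919 = 11 · 17 · 37; 15059 = 11 · 37²; 224939 = 11³ · 13²
lcm takes max exponent of each prime: 11³ · 13² · 17 · 37² = 5235005347

5235005347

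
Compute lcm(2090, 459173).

2090 = 2 · 5 · 11 · 19; 459173 = 11 · 13³ · 19
max exponents: 2 · 5 · 11 · 13³ · 19 = 4591730

4591730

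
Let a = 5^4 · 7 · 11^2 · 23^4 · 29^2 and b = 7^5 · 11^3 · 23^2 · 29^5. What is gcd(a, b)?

min exponent per shared prime: 7 · 11^2 · 23^2 · 29^2 = 376820983

376820983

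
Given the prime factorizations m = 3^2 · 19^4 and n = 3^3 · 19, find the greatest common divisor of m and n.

min exponent per shared prime: 3^2 · 19 = 171

171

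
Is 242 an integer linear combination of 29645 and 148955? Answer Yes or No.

By Bézout, 29645u − 148955v = 242 has integer solutions iff gcd(29645, 148955) | 242.
Euclid: 148955 = 5·29645 + 730; 29645 = 40·730 + 445; 730 = 1·445 + 285; 445 = 1·285 + 160; 285 = 1·160 + 125; 160 = 1·125 + 35; 125 = 3·35 + 20; 35 = 1·20 + 15; 20 = 1·15 + 5; 15 = 3·5 + 0. gcd = 5; 242 mod 5 = 2. No.

No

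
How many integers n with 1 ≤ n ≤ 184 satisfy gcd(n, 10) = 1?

Prime factors of 10: 2, 5. Count integers ≤ 184 divisible by none of them.
By inclusion–exclusion: 184 − ⌊184/2⌋ − ⌊184/5⌋ + ⌊184/10⌋ = 74.

74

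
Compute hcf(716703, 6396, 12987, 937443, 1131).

39

716703 = 3 · 13 · 17 · 23 · 47; 6396 = 2² · 3 · 13 · 41; 12987 = 3³ · 13 · 37; 937443 = 3 · 13² · 43²; 1131 = 3 · 13 · 29
gcd takes min exponent of each prime: 3 · 13 = 39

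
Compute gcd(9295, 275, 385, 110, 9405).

9295 = 5 · 11 · 13²; 275 = 5² · 11; 385 = 5 · 7 · 11; 110 = 2 · 5 · 11; 9405 = 3² · 5 · 11 · 19
gcd takes min exponent of each prime: 5 · 11 = 55

55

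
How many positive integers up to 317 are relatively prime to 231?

166

Prime factors of 231: 3, 7, 11. Count integers ≤ 317 divisible by none of them.
By inclusion–exclusion: 317 − ⌊317/3⌋ − ⌊317/7⌋ − ⌊317/11⌋ + ⌊317/21⌋ + ⌊317/33⌋ + ⌊317/77⌋ − ⌊317/231⌋ = 166.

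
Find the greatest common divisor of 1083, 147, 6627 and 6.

3

1083 = 3 · 19²; 147 = 3 · 7²; 6627 = 3 · 47²; 6 = 2 · 3
gcd takes min exponent of each prime: 3 = 3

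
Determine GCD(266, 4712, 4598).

38

gcd(266, 4712): 4712 = 17·266 + 190; 266 = 1·190 + 76; 190 = 2·76 + 38; 76 = 2·38 + 0 → 38
gcd(38, 4598): 4598 = 121·38 + 0 → 38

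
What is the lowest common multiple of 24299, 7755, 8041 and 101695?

lcm(24299, 7755) = 24299·7755/gcd = 188438745/517 = 364485
lcm(364485, 8041) = 364485·8041/gcd = 2930823885/11 = 266438535
lcm(266438535, 101695) = 266438535·101695/gcd = 27095466816825/2365 = 11456857005

11456857005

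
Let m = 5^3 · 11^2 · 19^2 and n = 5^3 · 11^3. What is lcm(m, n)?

max exponent per prime: 5^3 · 11^3 · 19^2 = 60061375

60061375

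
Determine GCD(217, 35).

Euclid: 217 = 6·35 + 7; 35 = 5·7 + 0. Last nonzero remainder: 7.

7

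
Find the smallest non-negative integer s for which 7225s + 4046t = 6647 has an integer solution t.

gcd(7225, 4046) = 289 (Euclid: 7225 = 1·4046 + 3179; 4046 = 1·3179 + 867; 3179 = 3·867 + 578; 867 = 1·578 + 289; 578 = 2·289 + 0), and 289 | 6647.
Extended Euclid: 7225·(-5) + 4046·(9) = 289. Scale by 23: s₀ = -115.
General solution s = s₀ + 14k; reducing mod 14 gives s = 11 (and t = -18).

11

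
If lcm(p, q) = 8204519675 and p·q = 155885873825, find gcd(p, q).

19

From gcd × lcm = pq: gcd = 155885873825 / 8204519675 = 19.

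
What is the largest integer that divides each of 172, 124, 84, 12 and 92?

4

gcd(172, 124): 172 = 1·124 + 48; 124 = 2·48 + 28; 48 = 1·28 + 20; 28 = 1·20 + 8; 20 = 2·8 + 4; 8 = 2·4 + 0 → 4
gcd(4, 84): 84 = 21·4 + 0 → 4
gcd(4, 12): 12 = 3·4 + 0 → 4
gcd(4, 92): 92 = 23·4 + 0 → 4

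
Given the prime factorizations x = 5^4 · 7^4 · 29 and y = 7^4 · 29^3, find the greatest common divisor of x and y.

69629

min exponent per shared prime: 7^4 · 29 = 69629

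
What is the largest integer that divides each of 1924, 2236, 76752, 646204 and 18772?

gcd(1924, 2236): 2236 = 1·1924 + 312; 1924 = 6·312 + 52; 312 = 6·52 + 0 → 52
gcd(52, 76752): 76752 = 1476·52 + 0 → 52
gcd(52, 646204): 646204 = 12427·52 + 0 → 52
gcd(52, 18772): 18772 = 361·52 + 0 → 52

52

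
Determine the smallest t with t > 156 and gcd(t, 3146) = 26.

Multiples of 26 above 156: 26·7, 26·8, … . Need the cofactor coprime to 3146/26 = 121.
Checking s = 7, 8, … the first with gcd(s, 121) = 1 is s = 7, giving 182.

182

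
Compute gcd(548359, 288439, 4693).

361

gcd(548359, 288439): 548359 = 1·288439 + 259920; 288439 = 1·259920 + 28519; 259920 = 9·28519 + 3249; 28519 = 8·3249 + 2527; 3249 = 1·2527 + 722; 2527 = 3·722 + 361; 722 = 2·361 + 0 → 361
gcd(361, 4693): 4693 = 13·361 + 0 → 361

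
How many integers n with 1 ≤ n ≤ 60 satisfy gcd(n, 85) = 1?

45

85 = 5·17. Inclusion–exclusion on these primes:
60 − ⌊60/5⌋ − ⌊60/17⌋ + ⌊60/85⌋ = 45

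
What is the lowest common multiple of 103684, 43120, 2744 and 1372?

159673360

103684 = 2² · 7² · 23²; 43120 = 2⁴ · 5 · 7² · 11; 2744 = 2³ · 7³; 1372 = 2² · 7³
lcm takes max exponent of each prime: 2⁴ · 5 · 7³ · 11 · 23² = 159673360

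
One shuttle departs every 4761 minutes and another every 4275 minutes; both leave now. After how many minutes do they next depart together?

2261475

gcd first: 4761 = 1·4275 + 486; 4275 = 8·486 + 387; 486 = 1·387 + 99; 387 = 3·99 + 90; 99 = 1·90 + 9; 90 = 10·9 + 0 → gcd = 9
lcm = 4761·4275/gcd = 20353275/9 = 2261475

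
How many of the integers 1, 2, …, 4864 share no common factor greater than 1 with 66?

66 = 2·3·11. Inclusion–exclusion on these primes:
4864 − ⌊4864/2⌋ − ⌊4864/3⌋ − ⌊4864/11⌋ + ⌊4864/6⌋ + ⌊4864/22⌋ + ⌊4864/33⌋ − ⌊4864/66⌋ = 1474

1474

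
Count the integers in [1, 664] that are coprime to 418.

287

Prime factors of 418: 2, 11, 19. Count integers ≤ 664 divisible by none of them.
By inclusion–exclusion: 664 − ⌊664/2⌋ − ⌊664/11⌋ − ⌊664/19⌋ + ⌊664/22⌋ + ⌊664/38⌋ + ⌊664/209⌋ − ⌊664/418⌋ = 287.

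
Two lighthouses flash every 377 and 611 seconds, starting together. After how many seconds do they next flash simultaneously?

17719

gcd first: 611 = 1·377 + 234; 377 = 1·234 + 143; 234 = 1·143 + 91; 143 = 1·91 + 52; 91 = 1·52 + 39; 52 = 1·39 + 13; 39 = 3·13 + 0 → gcd = 13
lcm = 377·611/gcd = 230347/13 = 17719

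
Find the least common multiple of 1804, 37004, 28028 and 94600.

lcm(1804, 37004) = 1804·37004/gcd = 66755216/44 = 1517164
lcm(1517164, 28028) = 1517164·28028/gcd = 42523072592/44 = 966433468
lcm(966433468, 94600) = 966433468·94600/gcd = 91424606072800/44 = 2077831956200

2077831956200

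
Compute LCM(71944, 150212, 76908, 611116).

1615353745059912

lcm(71944, 150212) = 71944·150212/gcd = 10806852128/68 = 158924296
lcm(158924296, 76908) = 158924296·76908/gcd = 12222549756768/68 = 179743378776
lcm(179743378776, 611116) = 179743378776·611116/gcd = 109844054664074016/68 = 1615353745059912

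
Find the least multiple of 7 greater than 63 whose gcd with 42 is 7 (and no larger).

77

42 = 7·6. Any k with gcd(k, 42) = 7 is a multiple of 7, say 7s, with s coprime to 6.
Need s > 63/7, so s ≥ 10. First s ≥ 10 with gcd(s, 6) = 1 is s = 11. Thus k = 7·11 = 77.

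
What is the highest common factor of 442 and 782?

34

442 = 2 · 13 · 17
782 = 2 · 17 · 23
Common: 2 · 17 = 34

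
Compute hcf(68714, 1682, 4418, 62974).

gcd(68714, 1682): 68714 = 40·1682 + 1434; 1682 = 1·1434 + 248; 1434 = 5·248 + 194; 248 = 1·194 + 54; 194 = 3·54 + 32; 54 = 1·32 + 22; 32 = 1·22 + 10; 22 = 2·10 + 2; 10 = 5·2 + 0 → 2
gcd(2, 4418): 4418 = 2209·2 + 0 → 2
gcd(2, 62974): 62974 = 31487·2 + 0 → 2

2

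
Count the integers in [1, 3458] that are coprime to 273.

273 = 3·7·13. Inclusion–exclusion on these primes:
3458 − ⌊3458/3⌋ − ⌊3458/7⌋ − ⌊3458/13⌋ + ⌊3458/21⌋ + ⌊3458/39⌋ + ⌊3458/91⌋ − ⌊3458/273⌋ = 1824

1824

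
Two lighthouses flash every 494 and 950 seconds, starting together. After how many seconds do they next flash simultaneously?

12350

494 = 2 · 13 · 19; 950 = 2 · 5² · 19
max exponents: 2 · 5² · 13 · 19 = 12350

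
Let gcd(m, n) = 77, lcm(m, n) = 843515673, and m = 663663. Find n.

Using mn = gcd(m,n)·lcm(m,n) = 77·843515673 = 64950706821, we get n = 64950706821/663663 = 97867.

97867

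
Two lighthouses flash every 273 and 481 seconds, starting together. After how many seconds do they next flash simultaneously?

10101

gcd first: 481 = 1·273 + 208; 273 = 1·208 + 65; 208 = 3·65 + 13; 65 = 5·13 + 0 → gcd = 13
lcm = 273·481/gcd = 131313/13 = 10101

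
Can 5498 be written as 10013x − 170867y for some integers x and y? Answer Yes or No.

No

By Bézout, 10013x − 170867y = 5498 has integer solutions iff gcd(10013, 170867) | 5498.
Euclid: 170867 = 17·10013 + 646; 10013 = 15·646 + 323; 646 = 2·323 + 0. gcd = 323; 5498 mod 323 = 7. No.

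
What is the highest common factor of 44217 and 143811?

Euclid: 143811 = 3·44217 + 11160; 44217 = 3·11160 + 10737; 11160 = 1·10737 + 423; 10737 = 25·423 + 162; 423 = 2·162 + 99; 162 = 1·99 + 63; 99 = 1·63 + 36; 63 = 1·36 + 27; 36 = 1·27 + 9; 27 = 3·9 + 0. Last nonzero remainder: 9.

9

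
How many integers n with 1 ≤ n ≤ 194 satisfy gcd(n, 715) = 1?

715 = 5·11·13. Inclusion–exclusion on these primes:
194 − ⌊194/5⌋ − ⌊194/11⌋ − ⌊194/13⌋ + ⌊194/55⌋ + ⌊194/65⌋ + ⌊194/143⌋ − ⌊194/715⌋ = 131

131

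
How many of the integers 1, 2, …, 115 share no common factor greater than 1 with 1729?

1729 = 7·13·19. Inclusion–exclusion on these primes:
115 − ⌊115/7⌋ − ⌊115/13⌋ − ⌊115/19⌋ + ⌊115/91⌋ + ⌊115/133⌋ + ⌊115/247⌋ − ⌊115/1729⌋ = 86

86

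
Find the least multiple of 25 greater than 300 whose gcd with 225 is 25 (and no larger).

Multiples of 25 above 300: 25·13, 25·14, … . Need the cofactor coprime to 225/25 = 9.
Checking s = 13, 14, … the first with gcd(s, 9) = 1 is s = 13, giving 325.

325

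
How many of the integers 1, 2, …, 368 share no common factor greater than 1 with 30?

Prime factors of 30: 2, 3, 5. Count integers ≤ 368 divisible by none of them.
By inclusion–exclusion: 368 − ⌊368/2⌋ − ⌊368/3⌋ − ⌊368/5⌋ + ⌊368/6⌋ + ⌊368/10⌋ + ⌊368/15⌋ − ⌊368/30⌋ = 98.

98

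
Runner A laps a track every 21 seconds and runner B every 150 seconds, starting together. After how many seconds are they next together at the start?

21 = 3 · 7; 150 = 2 · 3 · 5²
max exponents: 2 · 3 · 5² · 7 = 1050

1050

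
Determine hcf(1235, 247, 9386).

1235 = 5 · 13 · 19; 247 = 13 · 19; 9386 = 2 · 13 · 19²
gcd takes min exponent of each prime: 13 · 19 = 247

247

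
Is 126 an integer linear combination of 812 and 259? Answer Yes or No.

gcd(812, 259): 812 = 3·259 + 35; 259 = 7·35 + 14; 35 = 2·14 + 7; 14 = 2·7 + 0 → 7
7 divides 126, so a solution exists.

Yes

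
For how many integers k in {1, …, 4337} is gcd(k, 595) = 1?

Prime factors of 595: 5, 7, 17. Count integers ≤ 4337 divisible by none of them.
By inclusion–exclusion: 4337 − ⌊4337/5⌋ − ⌊4337/7⌋ − ⌊4337/17⌋ + ⌊4337/35⌋ + ⌊4337/85⌋ + ⌊4337/119⌋ − ⌊4337/595⌋ = 2799.

2799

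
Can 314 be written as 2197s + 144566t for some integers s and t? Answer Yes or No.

By Bézout, 2197s + 144566t = 314 has integer solutions iff gcd(2197, 144566) | 314.
Euclid: 144566 = 65·2197 + 1761; 2197 = 1·1761 + 436; 1761 = 4·436 + 17; 436 = 25·17 + 11; 17 = 1·11 + 6; 11 = 1·6 + 5; 6 = 1·5 + 1; 5 = 5·1 + 0. gcd = 1; 314 mod 1 = 0. Yes.

Yes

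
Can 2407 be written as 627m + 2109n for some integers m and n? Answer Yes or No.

No

gcd(627, 2109): 2109 = 3·627 + 228; 627 = 2·228 + 171; 228 = 1·171 + 57; 171 = 3·57 + 0 → 57
57 does not divide 2407, so a solution does not exist.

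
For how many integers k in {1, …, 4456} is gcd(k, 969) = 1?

969 = 3·17·19. Inclusion–exclusion on these primes:
4456 − ⌊4456/3⌋ − ⌊4456/17⌋ − ⌊4456/19⌋ + ⌊4456/51⌋ + ⌊4456/57⌋ + ⌊4456/323⌋ − ⌊4456/969⌋ = 2649

2649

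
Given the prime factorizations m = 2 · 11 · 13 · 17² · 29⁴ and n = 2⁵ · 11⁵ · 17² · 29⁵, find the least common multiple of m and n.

max exponent per prime: 2⁵ · 11⁵ · 13 · 17² · 29⁵ = 397140875308782176

397140875308782176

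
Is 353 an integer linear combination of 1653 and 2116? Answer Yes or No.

Yes

gcd(1653, 2116): 2116 = 1·1653 + 463; 1653 = 3·463 + 264; 463 = 1·264 + 199; 264 = 1·199 + 65; 199 = 3·65 + 4; 65 = 16·4 + 1; 4 = 4·1 + 0 → 1
1 divides 353, so a solution exists.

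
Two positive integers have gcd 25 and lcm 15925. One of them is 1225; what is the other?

u·v = gcd·lcm = 25·15925 = 398125, so v = 398125/1225 = 325.

325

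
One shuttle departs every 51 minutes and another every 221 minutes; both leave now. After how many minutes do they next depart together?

663

gcd first: 221 = 4·51 + 17; 51 = 3·17 + 0 → gcd = 17
lcm = 51·221/gcd = 11271/17 = 663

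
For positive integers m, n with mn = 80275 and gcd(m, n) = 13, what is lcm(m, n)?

For any two positive integers, gcd × lcm equals their product. Hence lcm = 80275 / 13 = 6175.

6175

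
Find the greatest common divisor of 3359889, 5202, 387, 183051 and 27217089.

9

gcd(3359889, 5202): 3359889 = 645·5202 + 4599; 5202 = 1·4599 + 603; 4599 = 7·603 + 378; 603 = 1·378 + 225; 378 = 1·225 + 153; 225 = 1·153 + 72; 153 = 2·72 + 9; 72 = 8·9 + 0 → 9
gcd(9, 387): 387 = 43·9 + 0 → 9
gcd(9, 183051): 183051 = 20339·9 + 0 → 9
gcd(9, 27217089): 27217089 = 3024121·9 + 0 → 9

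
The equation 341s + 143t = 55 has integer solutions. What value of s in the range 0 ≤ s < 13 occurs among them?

Reduce mod 143: 341s ≡ 55 (mod 143). With g = gcd(341, 143) = 11 dividing 55, divide through: 31s ≡ 5 (mod 13).
Since gcd(31, 13) = 1, s ≡ 5·(31)⁻¹ ≡ 1 (mod 13). Smallest non-negative: 1.

1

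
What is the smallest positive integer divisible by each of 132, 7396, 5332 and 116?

lcm(132, 7396) = 132·7396/gcd = 976272/4 = 244068
lcm(244068, 5332) = 244068·5332/gcd = 1301370576/172 = 7566108
lcm(7566108, 116) = 7566108·116/gcd = 877668528/4 = 219417132

219417132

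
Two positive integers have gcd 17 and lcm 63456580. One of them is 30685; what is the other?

u·v = gcd·lcm = 17·63456580 = 1078761860, so v = 1078761860/30685 = 35156.

35156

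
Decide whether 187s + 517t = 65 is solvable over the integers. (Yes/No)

By Bézout, 187s + 517t = 65 has integer solutions iff gcd(187, 517) | 65.
Euclid: 517 = 2·187 + 143; 187 = 1·143 + 44; 143 = 3·44 + 11; 44 = 4·11 + 0. gcd = 11; 65 mod 11 = 10. No.

No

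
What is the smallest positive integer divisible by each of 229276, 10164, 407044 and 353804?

8329293747852

lcm(229276, 10164) = 229276·10164/gcd = 2330361264/4 = 582590316
lcm(582590316, 407044) = 582590316·407044/gcd = 237139892585904/484 = 489958455756
lcm(489958455756, 353804) = 489958455756·353804/gcd = 173349261480295824/20812 = 8329293747852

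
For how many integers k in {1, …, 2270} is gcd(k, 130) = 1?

838

Prime factors of 130: 2, 5, 13. Count integers ≤ 2270 divisible by none of them.
By inclusion–exclusion: 2270 − ⌊2270/2⌋ − ⌊2270/5⌋ − ⌊2270/13⌋ + ⌊2270/10⌋ + ⌊2270/26⌋ + ⌊2270/65⌋ − ⌊2270/130⌋ = 838.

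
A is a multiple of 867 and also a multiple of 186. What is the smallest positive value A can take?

gcd first: 867 = 4·186 + 123; 186 = 1·123 + 63; 123 = 1·63 + 60; 63 = 1·60 + 3; 60 = 20·3 + 0 → gcd = 3
lcm = 867·186/gcd = 161262/3 = 53754

53754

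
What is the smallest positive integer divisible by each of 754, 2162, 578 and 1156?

471112772

754 = 2 · 13 · 29; 2162 = 2 · 23 · 47; 578 = 2 · 17²; 1156 = 2² · 17²
lcm takes max exponent of each prime: 2² · 13 · 17² · 23 · 29 · 47 = 471112772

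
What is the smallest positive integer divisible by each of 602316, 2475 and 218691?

33262901100

602316 = 2² · 3⁴ · 11 · 13²; 2475 = 3² · 5² · 11; 218691 = 3² · 11 · 47²
lcm takes max exponent of each prime: 2² · 3⁴ · 5² · 11 · 13² · 47² = 33262901100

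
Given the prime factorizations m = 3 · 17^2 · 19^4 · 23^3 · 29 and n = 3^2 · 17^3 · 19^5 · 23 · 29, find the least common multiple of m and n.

max exponent per prime: 3^2 · 17^3 · 19^5 · 23^3 · 29 = 38631252077390169

38631252077390169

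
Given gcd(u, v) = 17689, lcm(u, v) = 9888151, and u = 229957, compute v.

760627

u·v = gcd·lcm = 17689·9888151 = 174911503039, so v = 174911503039/229957 = 760627.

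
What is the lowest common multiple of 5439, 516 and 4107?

5439 = 3 · 7² · 37; 516 = 2² · 3 · 43; 4107 = 3 · 37²
lcm takes max exponent of each prime: 2² · 3 · 7² · 37² · 43 = 34613796

34613796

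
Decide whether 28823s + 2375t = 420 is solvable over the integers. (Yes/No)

By Bézout, 28823s + 2375t = 420 has integer solutions iff gcd(28823, 2375) | 420.
Euclid: 28823 = 12·2375 + 323; 2375 = 7·323 + 114; 323 = 2·114 + 95; 114 = 1·95 + 19; 95 = 5·19 + 0. gcd = 19; 420 mod 19 = 2. No.

No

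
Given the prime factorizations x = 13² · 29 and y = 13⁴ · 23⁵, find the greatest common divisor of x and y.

min exponent per shared prime: 13² = 169

169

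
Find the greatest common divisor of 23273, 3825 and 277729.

17

gcd(23273, 3825): 23273 = 6·3825 + 323; 3825 = 11·323 + 272; 323 = 1·272 + 51; 272 = 5·51 + 17; 51 = 3·17 + 0 → 17
gcd(17, 277729): 277729 = 16337·17 + 0 → 17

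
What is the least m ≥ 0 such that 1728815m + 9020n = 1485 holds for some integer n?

83

Euclid: 1728815 = 191·9020 + 5995; 9020 = 1·5995 + 3025; 5995 = 1·3025 + 2970; 3025 = 1·2970 + 55; 2970 = 54·55 + 0 → gcd = 55; 1485 = 55·27.
Back-substitution yields 1728815·(-3) + 9020·(575) = 55, so one solution is m = -3·27 = -81, n = 575·27 = 15525.
Solutions in m differ by 9020/55 = 164; the one in [0, 164) is -81 mod 164 = 83.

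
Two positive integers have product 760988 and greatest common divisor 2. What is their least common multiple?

380494

Since gcd(p,q)·lcm(p,q) = pq, lcm = 760988/2 = 380494.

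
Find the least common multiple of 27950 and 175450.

27950 = 2 · 5² · 13 · 43; 175450 = 2 · 5² · 11² · 29
max exponents: 2 · 5² · 11² · 13 · 29 · 43 = 98076550

98076550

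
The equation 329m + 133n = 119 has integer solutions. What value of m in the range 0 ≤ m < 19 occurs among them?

4

Reduce mod 133: 329m ≡ 119 (mod 133). With g = gcd(329, 133) = 7 dividing 119, divide through: 47m ≡ 17 (mod 19).
Since gcd(47, 19) = 1, m ≡ 17·(47)⁻¹ ≡ 4 (mod 19). Smallest non-negative: 4.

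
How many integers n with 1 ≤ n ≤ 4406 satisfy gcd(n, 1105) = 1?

3062

Prime factors of 1105: 5, 13, 17. Count integers ≤ 4406 divisible by none of them.
By inclusion–exclusion: 4406 − ⌊4406/5⌋ − ⌊4406/13⌋ − ⌊4406/17⌋ + ⌊4406/65⌋ + ⌊4406/85⌋ + ⌊4406/221⌋ − ⌊4406/1105⌋ = 3062.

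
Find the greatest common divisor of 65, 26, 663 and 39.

13

65 = 5 · 13; 26 = 2 · 13; 663 = 3 · 13 · 17; 39 = 3 · 13
gcd takes min exponent of each prime: 13 = 13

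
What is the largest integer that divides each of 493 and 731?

493 = 17 · 29
731 = 17 · 43
Common: 17 = 17

17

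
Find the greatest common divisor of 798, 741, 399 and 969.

57

798 = 2 · 3 · 7 · 19; 741 = 3 · 13 · 19; 399 = 3 · 7 · 19; 969 = 3 · 17 · 19
gcd takes min exponent of each prime: 3 · 19 = 57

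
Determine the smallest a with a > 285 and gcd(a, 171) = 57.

399

171 = 57·3. Any a with gcd(a, 171) = 57 is a multiple of 57, say 57s, with s coprime to 3.
Need s > 285/57, so s ≥ 6. First s ≥ 6 with gcd(s, 3) = 1 is s = 7. Thus a = 57·7 = 399.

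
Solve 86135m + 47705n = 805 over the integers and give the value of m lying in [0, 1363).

828

Reduce mod 47705: 86135m ≡ 805 (mod 47705). With g = gcd(86135, 47705) = 35 dividing 805, divide through: 2461m ≡ 23 (mod 1363).
Since gcd(2461, 1363) = 1, m ≡ 23·(2461)⁻¹ ≡ 828 (mod 1363). Smallest non-negative: 828.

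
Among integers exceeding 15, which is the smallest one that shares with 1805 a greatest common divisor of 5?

gcd(k, 1805) = 5 forces 5 | k; write k = 5s. Then gcd(5s, 5·361) = 5·gcd(s, 361), so need gcd(s, 361) = 1.
5s > 15 gives s ≥ 4. The least s ≥ 4 coprime to 361 is 4, so k = 5·4 = 20.

20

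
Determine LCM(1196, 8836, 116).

76616956

1196 = 2² · 13 · 23; 8836 = 2² · 47²; 116 = 2² · 29
lcm takes max exponent of each prime: 2² · 13 · 23 · 29 · 47² = 76616956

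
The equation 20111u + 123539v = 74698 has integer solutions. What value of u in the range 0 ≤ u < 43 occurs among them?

16

gcd(20111, 123539) = 2873 (Euclid: 123539 = 6·20111 + 2873; 20111 = 7·2873 + 0), and 2873 | 74698.
Extended Euclid: 20111·(-6) + 123539·(1) = 2873. Scale by 26: u₀ = -156.
General solution u = u₀ + 43t; reducing mod 43 gives u = 16 (and v = -2).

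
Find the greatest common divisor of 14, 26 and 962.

gcd(14, 26): 26 = 1·14 + 12; 14 = 1·12 + 2; 12 = 6·2 + 0 → 2
gcd(2, 962): 962 = 481·2 + 0 → 2

2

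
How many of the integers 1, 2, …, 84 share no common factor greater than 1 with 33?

51

Prime factors of 33: 3, 11. Count integers ≤ 84 divisible by none of them.
By inclusion–exclusion: 84 − ⌊84/3⌋ − ⌊84/11⌋ + ⌊84/33⌋ = 51.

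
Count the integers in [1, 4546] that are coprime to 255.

Prime factors of 255: 3, 5, 17. Count integers ≤ 4546 divisible by none of them.
By inclusion–exclusion: 4546 − ⌊4546/3⌋ − ⌊4546/5⌋ − ⌊4546/17⌋ + ⌊4546/15⌋ + ⌊4546/51⌋ + ⌊4546/85⌋ − ⌊4546/255⌋ = 2283.

2283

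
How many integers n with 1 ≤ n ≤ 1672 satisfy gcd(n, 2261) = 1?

Prime factors of 2261: 7, 17, 19. Count integers ≤ 1672 divisible by none of them.
By inclusion–exclusion: 1672 − ⌊1672/7⌋ − ⌊1672/17⌋ − ⌊1672/19⌋ + ⌊1672/119⌋ + ⌊1672/133⌋ + ⌊1672/323⌋ − ⌊1672/2261⌋ = 1279.

1279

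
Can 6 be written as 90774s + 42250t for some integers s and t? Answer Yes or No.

Yes

gcd(90774, 42250): 90774 = 2·42250 + 6274; 42250 = 6·6274 + 4606; 6274 = 1·4606 + 1668; 4606 = 2·1668 + 1270; 1668 = 1·1270 + 398; 1270 = 3·398 + 76; 398 = 5·76 + 18; 76 = 4·18 + 4; 18 = 4·4 + 2; 4 = 2·2 + 0 → 2
2 divides 6, so a solution exists.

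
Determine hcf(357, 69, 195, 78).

3

gcd(357, 69): 357 = 5·69 + 12; 69 = 5·12 + 9; 12 = 1·9 + 3; 9 = 3·3 + 0 → 3
gcd(3, 195): 195 = 65·3 + 0 → 3
gcd(3, 78): 78 = 26·3 + 0 → 3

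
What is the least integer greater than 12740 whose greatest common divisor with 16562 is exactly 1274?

14014

16562 = 1274·13. Any x with gcd(x, 16562) = 1274 is a multiple of 1274, say 1274s, with s coprime to 13.
Need s > 12740/1274, so s ≥ 11. First s ≥ 11 with gcd(s, 13) = 1 is s = 11. Thus x = 1274·11 = 14014.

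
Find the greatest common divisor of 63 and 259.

Euclid: 259 = 4·63 + 7; 63 = 9·7 + 0. Last nonzero remainder: 7.

7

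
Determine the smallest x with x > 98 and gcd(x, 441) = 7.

Multiples of 7 above 98: 7·15, 7·16, … . Need the cofactor coprime to 441/7 = 63.
Checking s = 15, 16, … the first with gcd(s, 63) = 1 is s = 16, giving 112.

112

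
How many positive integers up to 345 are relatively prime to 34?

Prime factors of 34: 2, 17. Count integers ≤ 345 divisible by none of them.
By inclusion–exclusion: 345 − ⌊345/2⌋ − ⌊345/17⌋ + ⌊345/34⌋ = 163.

163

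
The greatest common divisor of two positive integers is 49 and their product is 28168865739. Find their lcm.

For any two positive integers, gcd × lcm equals their product. Hence lcm = 28168865739 / 49 = 574874811.

574874811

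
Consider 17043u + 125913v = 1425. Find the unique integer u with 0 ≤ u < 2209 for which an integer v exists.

Reduce mod 125913: 17043u ≡ 1425 (mod 125913). With g = gcd(17043, 125913) = 57 dividing 1425, divide through: 299u ≡ 25 (mod 2209).
Since gcd(299, 2209) = 1, u ≡ 25·(299)⁻¹ ≡ 665 (mod 2209). Smallest non-negative: 665.

665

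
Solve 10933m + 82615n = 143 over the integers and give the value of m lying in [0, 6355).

801

Euclid: 82615 = 7·10933 + 6084; 10933 = 1·6084 + 4849; 6084 = 1·4849 + 1235; 4849 = 3·1235 + 1144; 1235 = 1·1144 + 91; 1144 = 12·91 + 52; 91 = 1·52 + 39; 52 = 1·39 + 13; 39 = 3·13 + 0 → gcd = 13; 143 = 13·11.
Back-substitution yields 10933·(1806) + 82615·(-239) = 13, so one solution is m = 1806·11 = 19866, n = -239·11 = -2629.
Solutions in m differ by 82615/13 = 6355; the one in [0, 6355) is 19866 mod 6355 = 801.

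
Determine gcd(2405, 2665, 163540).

2405 = 5 · 13 · 37; 2665 = 5 · 13 · 41; 163540 = 2² · 5 · 13 · 17 · 37
gcd takes min exponent of each prime: 5 · 13 = 65

65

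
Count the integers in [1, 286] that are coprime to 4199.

235

Prime factors of 4199: 13, 17, 19. Count integers ≤ 286 divisible by none of them.
By inclusion–exclusion: 286 − ⌊286/13⌋ − ⌊286/17⌋ − ⌊286/19⌋ + ⌊286/221⌋ + ⌊286/247⌋ + ⌊286/323⌋ − ⌊286/4199⌋ = 235.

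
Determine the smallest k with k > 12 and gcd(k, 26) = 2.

Multiples of 2 above 12: 2·7, 2·8, … . Need the cofactor coprime to 26/2 = 13.
Checking s = 7, 8, … the first with gcd(s, 13) = 1 is s = 7, giving 14.

14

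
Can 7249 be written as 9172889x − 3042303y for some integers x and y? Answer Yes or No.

By Bézout, 9172889x − 3042303y = 7249 has integer solutions iff gcd(9172889, 3042303) | 7249.
Euclid: 9172889 = 3·3042303 + 45980; 3042303 = 66·45980 + 7623; 45980 = 6·7623 + 242; 7623 = 31·242 + 121; 242 = 2·121 + 0. gcd = 121; 7249 mod 121 = 110. No.

No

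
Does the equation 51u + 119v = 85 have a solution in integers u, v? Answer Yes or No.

By Bézout, 51u + 119v = 85 has integer solutions iff gcd(51, 119) | 85.
Euclid: 119 = 2·51 + 17; 51 = 3·17 + 0. gcd = 17; 85 mod 17 = 0. Yes.

Yes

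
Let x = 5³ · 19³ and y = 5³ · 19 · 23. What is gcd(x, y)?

min exponent per shared prime: 5³ · 19 = 2375

2375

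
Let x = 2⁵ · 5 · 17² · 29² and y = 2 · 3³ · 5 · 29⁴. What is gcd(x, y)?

min exponent per shared prime: 2 · 5 · 29² = 8410

8410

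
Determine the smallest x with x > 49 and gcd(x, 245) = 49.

Multiples of 49 above 49: 49·2, 49·3, … . Need the cofactor coprime to 245/49 = 5.
Checking s = 2, 3, … the first with gcd(s, 5) = 1 is s = 2, giving 98.

98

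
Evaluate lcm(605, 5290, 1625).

208029250

lcm(605, 5290) = 605·5290/gcd = 3200450/5 = 640090
lcm(640090, 1625) = 640090·1625/gcd = 1040146250/5 = 208029250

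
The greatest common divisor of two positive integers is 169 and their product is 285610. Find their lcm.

1690

gcd·lcm = product, so lcm = 285610/169 = 1690.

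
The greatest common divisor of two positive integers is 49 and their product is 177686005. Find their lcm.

3626245

gcd·lcm = product, so lcm = 177686005/49 = 3626245.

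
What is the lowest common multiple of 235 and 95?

gcd first: 235 = 2·95 + 45; 95 = 2·45 + 5; 45 = 9·5 + 0 → gcd = 5
lcm = 235·95/gcd = 22325/5 = 4465

4465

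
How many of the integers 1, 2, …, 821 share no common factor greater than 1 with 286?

345

Prime factors of 286: 2, 11, 13. Count integers ≤ 821 divisible by none of them.
By inclusion–exclusion: 821 − ⌊821/2⌋ − ⌊821/11⌋ − ⌊821/13⌋ + ⌊821/22⌋ + ⌊821/26⌋ + ⌊821/143⌋ − ⌊821/286⌋ = 345.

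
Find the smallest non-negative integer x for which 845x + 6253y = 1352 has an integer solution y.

9

gcd(845, 6253) = 169 (Euclid: 6253 = 7·845 + 338; 845 = 2·338 + 169; 338 = 2·169 + 0), and 169 | 1352.
Extended Euclid: 845·(15) + 6253·(-2) = 169. Scale by 8: x₀ = 120.
General solution x = x₀ + 37t; reducing mod 37 gives x = 9 (and y = -1).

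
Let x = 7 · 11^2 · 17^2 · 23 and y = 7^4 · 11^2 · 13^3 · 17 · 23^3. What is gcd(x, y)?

331177

min exponent per shared prime: 7 · 11^2 · 17 · 23 = 331177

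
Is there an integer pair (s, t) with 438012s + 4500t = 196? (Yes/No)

By Bézout, 438012s + 4500t = 196 has integer solutions iff gcd(438012, 4500) | 196.
Euclid: 438012 = 97·4500 + 1512; 4500 = 2·1512 + 1476; 1512 = 1·1476 + 36; 1476 = 41·36 + 0. gcd = 36; 196 mod 36 = 16. No.

No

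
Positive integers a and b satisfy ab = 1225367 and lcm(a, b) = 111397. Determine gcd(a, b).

11

From gcd × lcm = ab: gcd = 1225367 / 111397 = 11.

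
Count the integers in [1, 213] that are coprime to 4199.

174

4199 = 13·17·19. Inclusion–exclusion on these primes:
213 − ⌊213/13⌋ − ⌊213/17⌋ − ⌊213/19⌋ + ⌊213/221⌋ + ⌊213/247⌋ + ⌊213/323⌋ − ⌊213/4199⌋ = 174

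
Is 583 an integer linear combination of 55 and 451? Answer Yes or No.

Yes

By Bézout, 55s − 451t = 583 has integer solutions iff gcd(55, 451) | 583.
Euclid: 451 = 8·55 + 11; 55 = 5·11 + 0. gcd = 11; 583 mod 11 = 0. Yes.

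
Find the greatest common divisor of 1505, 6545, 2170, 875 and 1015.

35

gcd(1505, 6545): 6545 = 4·1505 + 525; 1505 = 2·525 + 455; 525 = 1·455 + 70; 455 = 6·70 + 35; 70 = 2·35 + 0 → 35
gcd(35, 2170): 2170 = 62·35 + 0 → 35
gcd(35, 875): 875 = 25·35 + 0 → 35
gcd(35, 1015): 1015 = 29·35 + 0 → 35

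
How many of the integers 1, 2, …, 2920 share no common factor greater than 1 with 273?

1541

Prime factors of 273: 3, 7, 13. Count integers ≤ 2920 divisible by none of them.
By inclusion–exclusion: 2920 − ⌊2920/3⌋ − ⌊2920/7⌋ − ⌊2920/13⌋ + ⌊2920/21⌋ + ⌊2920/39⌋ + ⌊2920/91⌋ − ⌊2920/273⌋ = 1541.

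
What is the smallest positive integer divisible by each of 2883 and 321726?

309178686

2883 = 3 · 31²; 321726 = 2 · 3 · 29 · 43²
max exponents: 2 · 3 · 29 · 31² · 43² = 309178686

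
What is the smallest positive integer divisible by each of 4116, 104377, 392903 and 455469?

49251945374268

4116 = 2² · 3 · 7³; 104377 = 7 · 13 · 31 · 37; 392903 = 7 · 37² · 41; 455469 = 3 · 7 · 23² · 41
lcm takes max exponent of each prime: 2² · 3 · 7³ · 13 · 23² · 31 · 37² · 41 = 49251945374268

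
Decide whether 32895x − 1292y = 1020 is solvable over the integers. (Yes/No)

Yes

By Bézout, 32895x − 1292y = 1020 has integer solutions iff gcd(32895, 1292) | 1020.
Euclid: 32895 = 25·1292 + 595; 1292 = 2·595 + 102; 595 = 5·102 + 85; 102 = 1·85 + 17; 85 = 5·17 + 0. gcd = 17; 1020 mod 17 = 0. Yes.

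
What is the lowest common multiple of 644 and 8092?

186116

644 = 2² · 7 · 23; 8092 = 2² · 7 · 17²
max exponents: 2² · 7 · 17² · 23 = 186116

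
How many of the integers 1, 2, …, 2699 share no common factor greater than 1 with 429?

1510

429 = 3·11·13. Inclusion–exclusion on these primes:
2699 − ⌊2699/3⌋ − ⌊2699/11⌋ − ⌊2699/13⌋ + ⌊2699/33⌋ + ⌊2699/39⌋ + ⌊2699/143⌋ − ⌊2699/429⌋ = 1510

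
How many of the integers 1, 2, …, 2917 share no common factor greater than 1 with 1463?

1463 = 7·11·19. Inclusion–exclusion on these primes:
2917 − ⌊2917/7⌋ − ⌊2917/11⌋ − ⌊2917/19⌋ + ⌊2917/77⌋ + ⌊2917/133⌋ + ⌊2917/209⌋ − ⌊2917/1463⌋ = 2153

2153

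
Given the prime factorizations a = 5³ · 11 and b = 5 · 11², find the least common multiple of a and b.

max exponent per prime: 5³ · 11² = 15125

15125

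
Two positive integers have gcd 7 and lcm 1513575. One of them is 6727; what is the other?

Using mn = gcd(m,n)·lcm(m,n) = 7·1513575 = 10595025, we get n = 10595025/6727 = 1575.

1575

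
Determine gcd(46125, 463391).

46125 = 3² · 5³ · 41
463391 = 19 · 29³
Common: 1 = 1

1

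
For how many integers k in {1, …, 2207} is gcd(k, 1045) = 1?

Prime factors of 1045: 5, 11, 19. Count integers ≤ 2207 divisible by none of them.
By inclusion–exclusion: 2207 − ⌊2207/5⌋ − ⌊2207/11⌋ − ⌊2207/19⌋ + ⌊2207/55⌋ + ⌊2207/95⌋ + ⌊2207/209⌋ − ⌊2207/1045⌋ = 1521.

1521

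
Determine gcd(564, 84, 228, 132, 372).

gcd(564, 84): 564 = 6·84 + 60; 84 = 1·60 + 24; 60 = 2·24 + 12; 24 = 2·12 + 0 → 12
gcd(12, 228): 228 = 19·12 + 0 → 12
gcd(12, 132): 132 = 11·12 + 0 → 12
gcd(12, 372): 372 = 31·12 + 0 → 12

12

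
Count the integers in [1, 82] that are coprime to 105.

38

Prime factors of 105: 3, 5, 7. Count integers ≤ 82 divisible by none of them.
By inclusion–exclusion: 82 − ⌊82/3⌋ − ⌊82/5⌋ − ⌊82/7⌋ + ⌊82/15⌋ + ⌊82/21⌋ + ⌊82/35⌋ − ⌊82/105⌋ = 38.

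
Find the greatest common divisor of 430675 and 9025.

25

Euclid: 430675 = 47·9025 + 6500; 9025 = 1·6500 + 2525; 6500 = 2·2525 + 1450; 2525 = 1·1450 + 1075; 1450 = 1·1075 + 375; 1075 = 2·375 + 325; 375 = 1·325 + 50; 325 = 6·50 + 25; 50 = 2·25 + 0. Last nonzero remainder: 25.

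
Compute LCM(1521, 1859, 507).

1521 = 3² · 13²; 1859 = 11 · 13²; 507 = 3 · 13²
lcm takes max exponent of each prime: 3² · 11 · 13² = 16731

16731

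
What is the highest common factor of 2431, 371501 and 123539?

221

gcd(2431, 371501): 371501 = 152·2431 + 1989; 2431 = 1·1989 + 442; 1989 = 4·442 + 221; 442 = 2·221 + 0 → 221
gcd(221, 123539): 123539 = 559·221 + 0 → 221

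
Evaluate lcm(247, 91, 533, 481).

247 = 13 · 19; 91 = 7 · 13; 533 = 13 · 41; 481 = 13 · 37
lcm takes max exponent of each prime: 7 · 13 · 19 · 37 · 41 = 2622893

2622893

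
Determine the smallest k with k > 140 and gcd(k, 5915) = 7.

147

Multiples of 7 above 140: 7·21, 7·22, … . Need the cofactor coprime to 5915/7 = 845.
Checking s = 21, 22, … the first with gcd(s, 845) = 1 is s = 21, giving 147.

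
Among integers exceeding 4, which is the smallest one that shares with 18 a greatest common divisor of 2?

18 = 2·9. Any a with gcd(a, 18) = 2 is a multiple of 2, say 2s, with s coprime to 9.
Need s > 4/2, so s ≥ 3. First s ≥ 3 with gcd(s, 9) = 1 is s = 4. Thus a = 2·4 = 8.

8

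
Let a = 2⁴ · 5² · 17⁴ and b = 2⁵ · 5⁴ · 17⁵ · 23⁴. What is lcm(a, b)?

7946684054740000

max exponent per prime: 2⁵ · 5⁴ · 17⁵ · 23⁴ = 7946684054740000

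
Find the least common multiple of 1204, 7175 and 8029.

1204 = 2² · 7 · 43; 7175 = 5² · 7 · 41; 8029 = 7 · 31 · 37
lcm takes max exponent of each prime: 2² · 5² · 7 · 31 · 37 · 41 · 43 = 1415512700

1415512700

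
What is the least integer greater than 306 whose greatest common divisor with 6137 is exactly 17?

340

6137 = 17·361. Any x with gcd(x, 6137) = 17 is a multiple of 17, say 17s, with s coprime to 361.
Need s > 306/17, so s ≥ 19. First s ≥ 19 with gcd(s, 361) = 1 is s = 20. Thus x = 17·20 = 340.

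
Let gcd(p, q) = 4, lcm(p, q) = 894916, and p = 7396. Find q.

Using pq = gcd(p,q)·lcm(p,q) = 4·894916 = 3579664, we get q = 3579664/7396 = 484.

484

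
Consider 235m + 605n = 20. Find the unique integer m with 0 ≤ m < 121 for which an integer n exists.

gcd(235, 605) = 5 (Euclid: 605 = 2·235 + 135; 235 = 1·135 + 100; 135 = 1·100 + 35; 100 = 2·35 + 30; 35 = 1·30 + 5; 30 = 6·5 + 0), and 5 | 20.
Extended Euclid: 235·(-18) + 605·(7) = 5. Scale by 4: m₀ = -72.
General solution m = m₀ + 121t; reducing mod 121 gives m = 49 (and n = -19).

49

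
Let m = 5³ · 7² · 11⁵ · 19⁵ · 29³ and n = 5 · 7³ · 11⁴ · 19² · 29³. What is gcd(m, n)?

31581883022305

min exponent per shared prime: 5 · 7² · 11⁴ · 19² · 29³ = 31581883022305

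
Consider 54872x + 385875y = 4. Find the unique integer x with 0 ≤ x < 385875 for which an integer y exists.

Reduce mod 385875: 54872x ≡ 4 (mod 385875). With g = gcd(54872, 385875) = 1 dividing 4, divide through: 54872x ≡ 4 (mod 385875).
Since gcd(54872, 385875) = 1, x ≡ 4·(54872)⁻¹ ≡ 26582 (mod 385875). Smallest non-negative: 26582.

26582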